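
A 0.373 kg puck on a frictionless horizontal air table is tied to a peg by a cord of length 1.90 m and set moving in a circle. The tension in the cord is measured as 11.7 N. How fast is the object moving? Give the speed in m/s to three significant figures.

7.72 m/s

T = m v²/r ⇒ v = √(T r / m) = √(11.7 × 1.90 / 0.373) = √59.60 = 7.720 m/s.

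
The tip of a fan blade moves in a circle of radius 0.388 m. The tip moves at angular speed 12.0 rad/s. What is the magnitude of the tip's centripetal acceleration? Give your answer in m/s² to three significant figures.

55.9 m/s²

v = ωr = 12.0 × 0.388 = 4.656 m/s.
a_c = v²/r = (4.656)²/0.388 = 21.68/0.388 = 55.87 m/s².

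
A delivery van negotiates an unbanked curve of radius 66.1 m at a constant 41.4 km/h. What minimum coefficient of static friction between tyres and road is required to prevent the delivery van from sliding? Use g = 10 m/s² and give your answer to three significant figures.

v = 41.4/3.6 = 11.50 m/s.
Friction provides the centripetal force: μ_s m g = m v²/r, so μ_s = v²/(g r) = (11.50)²/(10.0 × 66.1) = 132.2/661.0 = 0.2001.

0.200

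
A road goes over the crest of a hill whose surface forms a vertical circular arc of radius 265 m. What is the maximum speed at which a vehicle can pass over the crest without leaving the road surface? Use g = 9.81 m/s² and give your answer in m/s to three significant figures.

At the crest the centre of the circle is below the vehicle, so the net downward (centripetal) force is mg − N = mv²/r.
The vehicle leaves the road when N → 0, giving v_max = √(g r) = √(9.81 × 265) = 50.99 m/s.

51.0 m/s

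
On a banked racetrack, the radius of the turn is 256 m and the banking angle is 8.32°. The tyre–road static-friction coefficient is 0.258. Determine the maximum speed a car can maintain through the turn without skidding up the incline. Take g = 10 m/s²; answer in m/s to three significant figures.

32.8 m/s

At the maximum speed, friction acts down the slope at its limiting value f = μN. Radially (horizontal, toward centre): N sinθ + μN cosθ = mv²/r. Vertically: N cosθ − μN sinθ = mg.
Dividing: v² = r g (sinθ + μcosθ)/(cosθ − μsinθ).
sinθ + μcosθ = 0.1447 + 0.258×0.9895 = 0.4000; cosθ − μsinθ = 0.9895 − 0.258×0.1447 = 0.9521.
v² = 256 × 10.0 × 0.4000/0.9521 = 1075 m²/s², so v = 32.79 m/s.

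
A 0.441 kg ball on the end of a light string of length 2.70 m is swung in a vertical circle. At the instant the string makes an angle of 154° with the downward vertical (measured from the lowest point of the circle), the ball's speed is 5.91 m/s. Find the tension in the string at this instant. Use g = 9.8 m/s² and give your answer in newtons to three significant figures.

1.82 N

Take the radial direction toward the centre of the circle as positive. The component of the weight along the string toward the centre is −mg cos φ (φ measured from the bottom), so Newton's second law along the string gives T − mg cos φ = m v²/r.
cos 154° = -0.8988, so T = m(v²/r + g cos φ) = 0.441 × ((5.91)²/2.70 + 9.8 × -0.8988) = 0.441 × (12.94 + (-8.808)) = 0.441 × 4.128 = 1.821 N.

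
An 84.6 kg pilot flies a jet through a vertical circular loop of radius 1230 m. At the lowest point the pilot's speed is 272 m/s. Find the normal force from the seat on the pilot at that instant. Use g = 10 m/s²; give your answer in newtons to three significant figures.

5930 N

At the lowest point, N points up (toward the centre) and the weight mg points down (away from the centre), so the net inward force is N − mg = mv²/r.
N = m(v²/r + g) = 84.6 × ((272)²/1230 + 10.0) = 84.6 × (60.15 + 10.0) = 84.6 × 70.15 = 5935 N.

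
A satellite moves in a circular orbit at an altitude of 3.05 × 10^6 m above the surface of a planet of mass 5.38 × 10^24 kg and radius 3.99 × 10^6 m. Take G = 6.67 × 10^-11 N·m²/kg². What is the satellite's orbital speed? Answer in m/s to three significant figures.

Orbital radius r = R + h = 3.99 × 10^6 + 3.05 × 10^6 = 7.040 × 10^6 m.
Gravity supplies the centripetal force: G M m / r² = m v² / r, so v = √(GM/r).
v = √(6.67 × 10^-11 × 5.38 × 10^24 / 7.040 × 10^6) = √(5.097 × 10^7) = 7139 m/s.

7140 m/s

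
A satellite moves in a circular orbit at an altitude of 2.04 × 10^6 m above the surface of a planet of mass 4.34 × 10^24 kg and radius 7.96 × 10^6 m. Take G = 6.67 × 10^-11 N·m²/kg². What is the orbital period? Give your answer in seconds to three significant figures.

11700 s

r = R + h = 7.96 × 10^6 + 2.04 × 10^6 = 1.000 × 10^7 m. Gravity provides the centripetal force: G M m / r² = m v² / r ⇒ v = √(GM/r) = 5380 m/s.
T = 2πr/v = 2π × 1.000 × 10^7 / 5380 = 11680 s.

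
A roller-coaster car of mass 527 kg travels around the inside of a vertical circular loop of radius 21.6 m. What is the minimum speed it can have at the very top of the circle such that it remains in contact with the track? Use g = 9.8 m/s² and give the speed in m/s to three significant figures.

14.5 m/s

At the highest point the centre is directly below, so both the weight and N act inward: N + mg = mv²/r.
At minimum speed N → 0, so mg = mv_min²/r ⇒ v_min = √(g r) = √(9.8 × 21.6) = 14.55 m/s.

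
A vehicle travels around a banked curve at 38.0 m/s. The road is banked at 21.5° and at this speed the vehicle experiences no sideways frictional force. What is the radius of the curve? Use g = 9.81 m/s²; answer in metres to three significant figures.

Frictionless banking: tanθ = v²/(rg), so r = v²/(g tanθ).
r = (38.0)²/(9.81 × tan 21.5°) = 1444/(9.81 × 0.3939) = 1444/3.864 = 373.7 m.

374 m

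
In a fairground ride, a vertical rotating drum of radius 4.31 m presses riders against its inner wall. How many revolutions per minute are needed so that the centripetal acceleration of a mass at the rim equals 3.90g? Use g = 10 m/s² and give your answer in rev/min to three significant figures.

Require ω²r = 3.90g, so ω = √(3.90 × 10.0/4.31) = 3.008 rad/s.
In rev/min: ω × 60/(2π) = 3.008 × 60/(2π) = 28.73 rev/min.

28.7 rev/min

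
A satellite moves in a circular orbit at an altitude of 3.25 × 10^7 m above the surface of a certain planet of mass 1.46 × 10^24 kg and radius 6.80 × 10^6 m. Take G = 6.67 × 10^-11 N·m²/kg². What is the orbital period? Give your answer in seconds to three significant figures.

r = R + h = 6.80 × 10^6 + 3.25 × 10^7 = 3.930 × 10^7 m. Gravity provides the centripetal force: G M m / r² = m v² / r ⇒ v = √(GM/r) = 1574 m/s.
T = 2πr/v = 2π × 3.930 × 10^7 / 1574 = 156900 s.

157000 s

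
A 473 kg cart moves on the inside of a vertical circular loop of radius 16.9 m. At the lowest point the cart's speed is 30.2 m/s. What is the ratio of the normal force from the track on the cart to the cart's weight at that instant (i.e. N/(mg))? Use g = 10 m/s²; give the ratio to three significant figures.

At the bottom, N − mg = mv²/r, so N = m(v²/r + g) and N/(mg) = v²/(rg) + 1 = (30.2)²/(16.9 × 10.0) + 1 = 5.397 + 1 = 6.397.

6.40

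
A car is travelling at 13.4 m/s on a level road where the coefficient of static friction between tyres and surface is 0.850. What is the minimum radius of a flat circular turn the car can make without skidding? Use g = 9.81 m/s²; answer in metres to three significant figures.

At the limit, μ_s m g = m v²/r, so r_min = v²/(μ_s g) = (13.4)²/(0.850 × 9.81) = 179.6/8.338 = 21.53 m.

21.5 m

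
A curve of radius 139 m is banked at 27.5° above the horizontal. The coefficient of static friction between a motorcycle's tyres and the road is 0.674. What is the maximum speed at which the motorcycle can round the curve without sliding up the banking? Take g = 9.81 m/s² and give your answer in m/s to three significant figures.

50.1 m/s

At the maximum speed, friction acts down the slope at its limiting value f = μN. Radially (horizontal, toward centre): N sinθ + μN cosθ = mv²/r. Vertically: N cosθ − μN sinθ = mg.
Dividing: v² = r g (sinθ + μcosθ)/(cosθ − μsinθ).
sinθ + μcosθ = 0.4617 + 0.674×0.8870 = 1.060; cosθ − μsinθ = 0.8870 − 0.674×0.4617 = 0.5758.
v² = 139 × 9.81 × 1.060/0.5758 = 2509 m²/s², so v = 50.09 m/s.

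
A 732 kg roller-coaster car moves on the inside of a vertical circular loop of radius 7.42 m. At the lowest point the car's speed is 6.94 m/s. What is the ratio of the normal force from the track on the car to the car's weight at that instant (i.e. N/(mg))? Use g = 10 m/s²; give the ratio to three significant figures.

At the bottom, N − mg = mv²/r, so N = m(v²/r + g) and N/(mg) = v²/(rg) + 1 = (6.94)²/(7.42 × 10.0) + 1 = 0.6491 + 1 = 1.649.

1.65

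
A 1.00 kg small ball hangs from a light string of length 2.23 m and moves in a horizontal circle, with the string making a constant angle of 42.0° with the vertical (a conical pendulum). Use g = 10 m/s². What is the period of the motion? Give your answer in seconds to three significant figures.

r = L sinθ = 1.492 m. From T sinθ = mω²r and T cosθ = mg: tanθ = ω²r/g, so ω² = g tanθ / r = g/(L cosθ).
ω = √(g/(L cosθ)) = √(10.0/(2.23 × 0.7431)) = √6.034 = 2.456 rad/s.
Period = 2π/ω = 2.558 s.

2.56 s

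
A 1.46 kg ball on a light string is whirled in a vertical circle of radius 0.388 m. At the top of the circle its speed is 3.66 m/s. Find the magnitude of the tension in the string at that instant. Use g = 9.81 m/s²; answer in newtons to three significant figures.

At the top, both T and the weight mg point inward (toward the centre), so T + mg = mv²/r.
T = m(v²/r − g) = 1.46 × ((3.66)²/0.388 − 9.81) = 1.46 × (34.52 − 9.81) = 1.46 × 24.71 = 36.08 N.

36.1 N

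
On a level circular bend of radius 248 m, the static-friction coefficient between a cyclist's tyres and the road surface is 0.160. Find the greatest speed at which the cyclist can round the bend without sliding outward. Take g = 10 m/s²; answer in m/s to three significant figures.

19.9 m/s

Friction provides the centripetal force on a flat curve. At maximum speed it is at its limiting value: μ_s m g = m v²/r.
Mass cancels: v_max = √(μ_s g r) = √(0.160 × 10.0 × 248) = √396.8 = 19.92 m/s.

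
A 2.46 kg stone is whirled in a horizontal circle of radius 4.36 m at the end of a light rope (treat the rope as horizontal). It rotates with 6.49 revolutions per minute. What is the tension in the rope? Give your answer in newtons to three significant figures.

4.95 N

ω = 6.49 rev/min × 2π/60 = 0.6796 rad/s, so v = ωr = 0.6796 × 4.36 = 2.963 m/s.
The tension is the only horizontal force, so it supplies the full centripetal force: T = m v²/r = 2.46 × (2.963)²/4.36 = 2.46 × 8.781/4.36 = 4.954 N.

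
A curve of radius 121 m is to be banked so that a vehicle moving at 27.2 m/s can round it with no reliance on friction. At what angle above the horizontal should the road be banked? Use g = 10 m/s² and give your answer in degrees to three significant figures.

For a frictionless banked turn: horizontally N sinθ = mv²/r and vertically N cosθ = mg.
Dividing: tanθ = v²/(r g) = (27.2)²/(121 × 10.0) = 739.8/1210 = 0.6114.
θ = arctan(0.6114) = 31.44°.

31.4°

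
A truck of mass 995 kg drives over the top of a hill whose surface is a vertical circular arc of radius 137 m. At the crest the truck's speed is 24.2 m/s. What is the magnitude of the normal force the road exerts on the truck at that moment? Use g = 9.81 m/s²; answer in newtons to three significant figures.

At the crest the centripetal acceleration points downward (toward the centre of the arc), so mg − N = mv²/r.
N = m(g − v²/r) = 995 × (9.81 − (24.2)²/137) = 995 × (9.81 − 4.275) = 995 × 5.535 = 5508 N.

5510 N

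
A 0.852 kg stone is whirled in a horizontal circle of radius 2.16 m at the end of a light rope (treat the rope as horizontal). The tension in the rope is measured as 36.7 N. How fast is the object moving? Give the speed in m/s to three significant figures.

9.65 m/s

T = m v²/r ⇒ v = √(T r / m) = √(36.7 × 2.16 / 0.852) = √93.04 = 9.646 m/s.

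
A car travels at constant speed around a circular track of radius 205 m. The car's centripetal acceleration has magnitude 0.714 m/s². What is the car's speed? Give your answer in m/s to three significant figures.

a_c = v²/r ⇒ v = √(a_c · r) = √(0.714 × 205) = √146.4 = 12.10 m/s.

12.1 m/s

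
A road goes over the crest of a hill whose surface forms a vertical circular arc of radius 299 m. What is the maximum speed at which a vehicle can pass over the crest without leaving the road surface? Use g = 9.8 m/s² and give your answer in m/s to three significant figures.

At the crest the centre of the circle is below the vehicle, so the net downward (centripetal) force is mg − N = mv²/r.
The vehicle leaves the road when N → 0, giving v_max = √(g r) = √(9.8 × 299) = 54.13 m/s.

54.1 m/s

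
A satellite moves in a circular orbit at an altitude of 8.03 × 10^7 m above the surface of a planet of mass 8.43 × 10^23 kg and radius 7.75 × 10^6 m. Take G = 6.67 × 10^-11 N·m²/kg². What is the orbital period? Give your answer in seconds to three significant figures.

r = R + h = 7.75 × 10^6 + 8.03 × 10^7 = 8.805 × 10^7 m. Gravity provides the centripetal force: G M m / r² = m v² / r ⇒ v = √(GM/r) = 799.1 m/s.
T = 2πr/v = 2π × 8.805 × 10^7 / 799.1 = 692300 s.

692000 s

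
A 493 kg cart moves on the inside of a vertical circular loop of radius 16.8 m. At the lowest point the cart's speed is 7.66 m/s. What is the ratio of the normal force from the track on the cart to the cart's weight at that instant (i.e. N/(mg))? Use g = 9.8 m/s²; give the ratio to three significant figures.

1.36

At the bottom, N − mg = mv²/r, so N = m(v²/r + g) and N/(mg) = v²/(rg) + 1 = (7.66)²/(16.8 × 9.8) + 1 = 0.3564 + 1 = 1.356.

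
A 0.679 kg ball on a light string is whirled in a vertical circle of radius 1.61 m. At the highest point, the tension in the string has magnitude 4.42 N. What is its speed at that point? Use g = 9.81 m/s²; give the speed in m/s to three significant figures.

At the top, T + mg = mv²/r, so v = √(r(T/m + g)) = √(1.61 × (4.42/0.679 + 9.81)) = √(1.61 × 16.32) = √26.27 = 5.126 m/s.

5.13 m/s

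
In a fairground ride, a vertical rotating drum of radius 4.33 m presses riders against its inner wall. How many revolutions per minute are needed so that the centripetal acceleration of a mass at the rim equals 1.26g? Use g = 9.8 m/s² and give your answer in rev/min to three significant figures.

Require ω²r = 1.26g, so ω = √(1.26 × 9.8/4.33) = 1.689 rad/s.
In rev/min: ω × 60/(2π) = 1.689 × 60/(2π) = 16.13 rev/min.

16.1 rev/min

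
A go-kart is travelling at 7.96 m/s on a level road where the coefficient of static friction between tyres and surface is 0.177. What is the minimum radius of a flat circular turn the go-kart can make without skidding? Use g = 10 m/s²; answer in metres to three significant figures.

At the limit, μ_s m g = m v²/r, so r_min = v²/(μ_s g) = (7.96)²/(0.177 × 10.0) = 63.36/1.770 = 35.80 m.

35.8 m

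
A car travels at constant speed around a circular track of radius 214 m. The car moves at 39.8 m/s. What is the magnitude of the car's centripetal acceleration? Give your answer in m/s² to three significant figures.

7.40 m/s²

a_c = v²/r = (39.80)²/214 = 1584/214 = 7.402 m/s².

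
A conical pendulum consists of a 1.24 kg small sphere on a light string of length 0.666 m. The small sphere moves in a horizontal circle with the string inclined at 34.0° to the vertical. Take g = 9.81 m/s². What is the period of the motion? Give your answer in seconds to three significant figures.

1.49 s

r = L sinθ = 0.3724 m. From T sinθ = mω²r and T cosθ = mg: tanθ = ω²r/g, so ω² = g tanθ / r = g/(L cosθ).
ω = √(g/(L cosθ)) = √(9.81/(0.666 × 0.8290)) = √17.77 = 4.215 rad/s.
Period = 2π/ω = 1.491 s.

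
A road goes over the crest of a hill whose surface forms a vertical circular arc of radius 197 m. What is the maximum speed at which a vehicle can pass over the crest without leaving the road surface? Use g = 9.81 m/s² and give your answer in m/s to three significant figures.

At the crest the centre of the circle is below the vehicle, so the net downward (centripetal) force is mg − N = mv²/r.
The vehicle leaves the road when N → 0, giving v_max = √(g r) = √(9.81 × 197) = 43.96 m/s.

44.0 m/s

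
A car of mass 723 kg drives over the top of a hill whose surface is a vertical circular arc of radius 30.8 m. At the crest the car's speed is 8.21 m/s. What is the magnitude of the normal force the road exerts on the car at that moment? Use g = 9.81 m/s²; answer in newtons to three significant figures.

5510 N

At the crest the centripetal acceleration points downward (toward the centre of the arc), so mg − N = mv²/r.
N = m(g − v²/r) = 723 × (9.81 − (8.21)²/30.8) = 723 × (9.81 − 2.188) = 723 × 7.622 = 5510 N.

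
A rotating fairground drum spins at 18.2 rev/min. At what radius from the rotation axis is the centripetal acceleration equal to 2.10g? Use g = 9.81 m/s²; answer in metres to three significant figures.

5.67 m

ω = 18.2 rev/min × 2π/60 = 1.906 rad/s.
a_c = ω²r = 2.10g ⇒ r = 2.10 × 9.81 / (1.906)² = 20.60/3.632 = 5.671 m.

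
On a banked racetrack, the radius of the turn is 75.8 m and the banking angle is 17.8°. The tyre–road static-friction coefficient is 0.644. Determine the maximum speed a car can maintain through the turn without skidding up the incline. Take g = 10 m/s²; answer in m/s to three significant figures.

At the maximum speed, friction acts down the slope at its limiting value f = μN. Radially (horizontal, toward centre): N sinθ + μN cosθ = mv²/r. Vertically: N cosθ − μN sinθ = mg.
Dividing: v² = r g (sinθ + μcosθ)/(cosθ − μsinθ).
sinθ + μcosθ = 0.3057 + 0.644×0.9521 = 0.9189; cosθ − μsinθ = 0.9521 − 0.644×0.3057 = 0.7553.
v² = 75.8 × 10.0 × 0.9189/0.7553 = 922.2 m²/s², so v = 30.37 m/s.

30.4 m/s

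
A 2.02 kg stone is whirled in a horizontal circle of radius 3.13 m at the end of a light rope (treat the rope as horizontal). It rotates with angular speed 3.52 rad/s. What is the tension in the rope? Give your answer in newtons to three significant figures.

78.3 N

v = ωr = 3.52 × 3.13 = 11.02 m/s.
The tension is the only horizontal force, so it supplies the full centripetal force: T = m v²/r = 2.02 × (11.02)²/3.13 = 2.02 × 121.4/3.13 = 78.34 N.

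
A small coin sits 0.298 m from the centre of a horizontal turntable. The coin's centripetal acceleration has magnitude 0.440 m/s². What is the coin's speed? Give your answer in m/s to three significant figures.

0.362 m/s

a_c = v²/r ⇒ v = √(a_c · r) = √(0.440 × 0.298) = √0.1311 = 0.3621 m/s.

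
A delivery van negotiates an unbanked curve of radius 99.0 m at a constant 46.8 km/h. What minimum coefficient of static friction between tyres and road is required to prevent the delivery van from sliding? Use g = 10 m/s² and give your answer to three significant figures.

0.171

v = 46.8/3.6 = 13.00 m/s.
Friction provides the centripetal force: μ_s m g = m v²/r, so μ_s = v²/(g r) = (13.00)²/(10.0 × 99.0) = 169.0/990.0 = 0.1707.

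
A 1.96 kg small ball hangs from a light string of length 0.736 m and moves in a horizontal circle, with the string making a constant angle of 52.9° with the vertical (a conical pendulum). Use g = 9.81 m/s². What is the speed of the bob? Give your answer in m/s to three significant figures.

2.76 m/s

The radius of the circle is r = L sinθ = 0.736 × sin 52.9° = 0.5870 m.
Horizontally T sinθ = mv²/r and vertically T cosθ = mg, so tanθ = v²/(rg).
v = √(r g tanθ) = √(0.5870 × 9.81 × 1.322) = √7.614 = 2.759 m/s.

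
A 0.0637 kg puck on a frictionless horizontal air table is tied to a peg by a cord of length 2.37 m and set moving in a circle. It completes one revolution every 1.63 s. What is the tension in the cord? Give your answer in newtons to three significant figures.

2.24 N

v = 2πr/T = 2π × 2.37/1.63 = 9.136 m/s.
The tension is the only horizontal force, so it supplies the full centripetal force: T = m v²/r = 0.0637 × (9.136)²/2.37 = 0.0637 × 83.46/2.37 = 2.243 N.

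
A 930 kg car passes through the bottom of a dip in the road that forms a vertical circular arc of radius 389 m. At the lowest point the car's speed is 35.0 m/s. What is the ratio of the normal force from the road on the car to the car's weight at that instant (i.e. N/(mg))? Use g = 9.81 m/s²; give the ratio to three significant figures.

At the bottom, N − mg = mv²/r, so N = m(v²/r + g) and N/(mg) = v²/(rg) + 1 = (35.0)²/(389 × 9.81) + 1 = 0.3210 + 1 = 1.321.

1.32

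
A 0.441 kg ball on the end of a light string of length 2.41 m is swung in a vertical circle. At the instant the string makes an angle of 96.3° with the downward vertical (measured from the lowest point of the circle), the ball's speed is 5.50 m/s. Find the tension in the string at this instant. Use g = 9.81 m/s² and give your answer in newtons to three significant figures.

5.06 N

Take the radial direction toward the centre of the circle as positive. The component of the weight along the string toward the centre is −mg cos φ (φ measured from the bottom), so Newton's second law along the string gives T − mg cos φ = m v²/r.
cos 96.3° = -0.1097, so T = m(v²/r + g cos φ) = 0.441 × ((5.50)²/2.41 + 9.81 × -0.1097) = 0.441 × (12.55 + (-1.076)) = 0.441 × 11.48 = 5.061 N.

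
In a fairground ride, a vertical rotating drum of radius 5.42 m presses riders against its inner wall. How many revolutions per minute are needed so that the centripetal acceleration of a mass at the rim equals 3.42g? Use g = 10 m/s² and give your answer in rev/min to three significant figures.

24.0 rev/min

Require ω²r = 3.42g, so ω = √(3.42 × 10.0/5.42) = 2.512 rad/s.
In rev/min: ω × 60/(2π) = 2.512 × 60/(2π) = 23.99 rev/min.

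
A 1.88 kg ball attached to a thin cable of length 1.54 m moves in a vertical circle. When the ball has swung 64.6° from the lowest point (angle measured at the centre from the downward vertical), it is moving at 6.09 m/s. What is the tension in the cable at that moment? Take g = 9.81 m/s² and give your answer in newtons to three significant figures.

Take the radial direction toward the centre of the circle as positive. The component of the weight along the string toward the centre is −mg cos φ (φ measured from the bottom), so Newton's second law along the string gives T − mg cos φ = m v²/r.
cos 64.6° = 0.4289, so T = m(v²/r + g cos φ) = 1.88 × ((6.09)²/1.54 + 9.81 × 0.4289) = 1.88 × (24.08 + (4.208)) = 1.88 × 28.29 = 53.19 N.

53.2 N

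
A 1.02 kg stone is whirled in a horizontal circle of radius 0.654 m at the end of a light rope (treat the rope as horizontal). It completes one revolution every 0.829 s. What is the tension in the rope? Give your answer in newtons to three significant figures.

v = 2πr/T = 2π × 0.654/0.829 = 4.957 m/s.
The tension is the only horizontal force, so it supplies the full centripetal force: T = m v²/r = 1.02 × (4.957)²/0.654 = 1.02 × 24.57/0.654 = 38.32 N.

38.3 N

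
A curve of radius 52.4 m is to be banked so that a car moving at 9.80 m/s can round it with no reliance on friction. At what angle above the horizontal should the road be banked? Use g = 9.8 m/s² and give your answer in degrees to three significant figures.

For a frictionless banked turn: horizontally N sinθ = mv²/r and vertically N cosθ = mg.
Dividing: tanθ = v²/(r g) = (9.80)²/(52.4 × 9.8) = 96.04/513.5 = 0.1870.
θ = arctan(0.1870) = 10.59°.

10.6°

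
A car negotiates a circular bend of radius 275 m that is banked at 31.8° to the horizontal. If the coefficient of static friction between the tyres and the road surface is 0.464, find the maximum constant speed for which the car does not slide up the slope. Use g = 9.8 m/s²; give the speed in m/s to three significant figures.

64.0 m/s

At the maximum speed, friction acts down the slope at its limiting value f = μN. Radially (horizontal, toward centre): N sinθ + μN cosθ = mv²/r. Vertically: N cosθ − μN sinθ = mg.
Dividing: v² = r g (sinθ + μcosθ)/(cosθ − μsinθ).
sinθ + μcosθ = 0.5270 + 0.464×0.8499 = 0.9213; cosθ − μsinθ = 0.8499 − 0.464×0.5270 = 0.6054.
v² = 275 × 9.8 × 0.9213/0.6054 = 4101 m²/s², so v = 64.04 m/s.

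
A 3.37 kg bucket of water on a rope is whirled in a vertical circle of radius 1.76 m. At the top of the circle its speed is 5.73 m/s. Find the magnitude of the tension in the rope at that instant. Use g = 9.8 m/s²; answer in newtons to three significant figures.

At the top, both T and the weight mg point inward (toward the centre), so T + mg = mv²/r.
T = m(v²/r − g) = 3.37 × ((5.73)²/1.76 − 9.8) = 3.37 × (18.66 − 9.8) = 3.37 × 8.855 = 29.84 N.

29.8 N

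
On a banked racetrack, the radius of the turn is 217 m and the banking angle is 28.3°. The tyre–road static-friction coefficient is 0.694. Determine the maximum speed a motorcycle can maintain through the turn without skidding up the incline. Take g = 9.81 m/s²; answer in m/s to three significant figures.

64.7 m/s

At the maximum speed, friction acts down the slope at its limiting value f = μN. Radially (horizontal, toward centre): N sinθ + μN cosθ = mv²/r. Vertically: N cosθ − μN sinθ = mg.
Dividing: v² = r g (sinθ + μcosθ)/(cosθ − μsinθ).
sinθ + μcosθ = 0.4741 + 0.694×0.8805 = 1.085; cosθ − μsinθ = 0.8805 − 0.694×0.4741 = 0.5515.
v² = 217 × 9.81 × 1.085/0.5515 = 4189 m²/s², so v = 64.72 m/s.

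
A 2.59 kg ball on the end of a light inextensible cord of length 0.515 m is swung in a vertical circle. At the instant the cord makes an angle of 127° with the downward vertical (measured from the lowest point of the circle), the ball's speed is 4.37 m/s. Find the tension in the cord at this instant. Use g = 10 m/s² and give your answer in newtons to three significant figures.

Take the radial direction toward the centre of the circle as positive. The component of the weight along the string toward the centre is −mg cos φ (φ measured from the bottom), so Newton's second law along the string gives T − mg cos φ = m v²/r.
cos 127° = -0.6018, so T = m(v²/r + g cos φ) = 2.59 × ((4.37)²/0.515 + 10.0 × -0.6018) = 2.59 × (37.08 + (-6.018)) = 2.59 × 31.06 = 80.45 N.

80.5 N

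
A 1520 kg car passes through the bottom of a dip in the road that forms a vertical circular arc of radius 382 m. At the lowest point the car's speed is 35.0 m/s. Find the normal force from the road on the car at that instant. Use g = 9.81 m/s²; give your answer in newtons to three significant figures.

At the lowest point, N points up (toward the centre) and the weight mg points down (away from the centre), so the net inward force is N − mg = mv²/r.
N = m(v²/r + g) = 1520 × ((35.0)²/382 + 9.81) = 1520 × (3.207 + 9.81) = 1520 × 13.02 = 19790 N.

19800 N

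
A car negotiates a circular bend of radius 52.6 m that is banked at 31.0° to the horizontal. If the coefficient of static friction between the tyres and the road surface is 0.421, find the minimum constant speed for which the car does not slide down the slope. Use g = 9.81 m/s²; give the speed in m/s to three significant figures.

8.61 m/s

At the minimum speed, friction acts up the slope at its limiting value f = μN. Radially (horizontal, toward centre): N sinθ − μN cosθ = mv²/r. Vertically: N cosθ + μN sinθ = mg.
Dividing: v² = r g (sinθ − μcosθ)/(cosθ + μsinθ).
sinθ − μcosθ = 0.5150 − 0.421×0.8572 = 0.1542; cosθ + μsinθ = 0.8572 + 0.421×0.5150 = 1.074.
v² = 52.6 × 9.81 × 0.1542/1.074 = 74.07 m²/s², so v = 8.606 m/s.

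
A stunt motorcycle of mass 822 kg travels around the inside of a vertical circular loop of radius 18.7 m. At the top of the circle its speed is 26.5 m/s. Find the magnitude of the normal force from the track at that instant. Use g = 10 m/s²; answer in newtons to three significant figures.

22600 N

At the top, both N and the weight mg point inward (toward the centre), so N + mg = mv²/r.
N = m(v²/r − g) = 822 × ((26.5)²/18.7 − 10.0) = 822 × (37.55 − 10.0) = 822 × 27.55 = 22650 N.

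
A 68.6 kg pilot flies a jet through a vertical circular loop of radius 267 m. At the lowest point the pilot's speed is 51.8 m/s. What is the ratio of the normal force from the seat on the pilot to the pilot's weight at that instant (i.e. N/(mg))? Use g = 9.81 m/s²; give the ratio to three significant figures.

2.02

At the bottom, N − mg = mv²/r, so N = m(v²/r + g) and N/(mg) = v²/(rg) + 1 = (51.8)²/(267 × 9.81) + 1 = 1.024 + 1 = 2.024.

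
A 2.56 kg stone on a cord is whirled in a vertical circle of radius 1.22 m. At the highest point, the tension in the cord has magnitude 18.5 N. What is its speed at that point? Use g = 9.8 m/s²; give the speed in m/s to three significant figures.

4.56 m/s

At the top, T + mg = mv²/r, so v = √(r(T/m + g)) = √(1.22 × (18.5/2.56 + 9.8)) = √(1.22 × 17.03) = √20.77 = 4.558 m/s.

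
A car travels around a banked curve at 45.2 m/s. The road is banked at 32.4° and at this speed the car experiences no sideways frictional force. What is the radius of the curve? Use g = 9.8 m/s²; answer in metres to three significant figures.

Frictionless banking: tanθ = v²/(rg), so r = v²/(g tanθ).
r = (45.2)²/(9.8 × tan 32.4°) = 2043/(9.8 × 0.6346) = 2043/6.219 = 328.5 m.

329 m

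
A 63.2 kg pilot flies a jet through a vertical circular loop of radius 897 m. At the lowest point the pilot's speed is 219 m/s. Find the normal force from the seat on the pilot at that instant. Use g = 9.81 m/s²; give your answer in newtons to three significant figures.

At the lowest point, N points up (toward the centre) and the weight mg points down (away from the centre), so the net inward force is N − mg = mv²/r.
N = m(v²/r + g) = 63.2 × ((219)²/897 + 9.81) = 63.2 × (53.47 + 9.81) = 63.2 × 63.28 = 3999 N.

4000 N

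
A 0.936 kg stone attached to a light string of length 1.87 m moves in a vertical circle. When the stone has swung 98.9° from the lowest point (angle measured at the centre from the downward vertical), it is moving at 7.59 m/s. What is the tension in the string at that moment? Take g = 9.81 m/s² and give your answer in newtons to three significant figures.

Take the radial direction toward the centre of the circle as positive. The component of the weight along the string toward the centre is −mg cos φ (φ measured from the bottom), so Newton's second law along the string gives T − mg cos φ = m v²/r.
cos 98.9° = -0.1547, so T = m(v²/r + g cos φ) = 0.936 × ((7.59)²/1.87 + 9.81 × -0.1547) = 0.936 × (30.81 + (-1.518)) = 0.936 × 29.29 = 27.41 N.

27.4 N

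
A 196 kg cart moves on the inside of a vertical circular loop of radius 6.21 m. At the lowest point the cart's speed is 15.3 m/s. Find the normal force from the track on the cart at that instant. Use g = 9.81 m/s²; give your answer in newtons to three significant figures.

9310 N

At the lowest point, N points up (toward the centre) and the weight mg points down (away from the centre), so the net inward force is N − mg = mv²/r.
N = m(v²/r + g) = 196 × ((15.3)²/6.21 + 9.81) = 196 × (37.70 + 9.81) = 196 × 47.51 = 9311 N.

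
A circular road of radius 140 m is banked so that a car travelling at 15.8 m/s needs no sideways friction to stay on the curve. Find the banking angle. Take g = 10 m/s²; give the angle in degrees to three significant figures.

For a frictionless banked turn: horizontally N sinθ = mv²/r and vertically N cosθ = mg.
Dividing: tanθ = v²/(r g) = (15.8)²/(140 × 10.0) = 249.6/1400 = 0.1783.
θ = arctan(0.1783) = 10.11°.

10.1°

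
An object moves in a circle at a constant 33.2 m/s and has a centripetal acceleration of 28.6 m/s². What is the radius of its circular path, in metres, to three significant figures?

38.5 m

a_c = v²/r ⇒ r = v²/a_c = (33.2)²/28.6 = 1102/28.6 = 38.54 m.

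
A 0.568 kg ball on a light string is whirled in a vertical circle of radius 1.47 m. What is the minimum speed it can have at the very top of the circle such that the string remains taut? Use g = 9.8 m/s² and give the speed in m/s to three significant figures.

At the highest point the centre is directly below, so both the weight and T act inward: T + mg = mv²/r.
At minimum speed T → 0, so mg = mv_min²/r ⇒ v_min = √(g r) = √(9.8 × 1.47) = 3.796 m/s.

3.80 m/s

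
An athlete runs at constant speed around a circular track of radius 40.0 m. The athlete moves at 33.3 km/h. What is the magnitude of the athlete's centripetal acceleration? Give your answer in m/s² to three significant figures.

2.14 m/s²

v = 33.3 km/h = 33.3/3.6 = 9.250 m/s.
a_c = v²/r = (9.250)²/40.0 = 85.56/40.0 = 2.139 m/s².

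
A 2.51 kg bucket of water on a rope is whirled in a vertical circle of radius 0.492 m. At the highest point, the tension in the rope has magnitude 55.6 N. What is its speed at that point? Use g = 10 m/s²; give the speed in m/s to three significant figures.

3.98 m/s

At the top, T + mg = mv²/r, so v = √(r(T/m + g)) = √(0.492 × (55.6/2.51 + 10.0)) = √(0.492 × 32.15) = √15.82 = 3.977 m/s.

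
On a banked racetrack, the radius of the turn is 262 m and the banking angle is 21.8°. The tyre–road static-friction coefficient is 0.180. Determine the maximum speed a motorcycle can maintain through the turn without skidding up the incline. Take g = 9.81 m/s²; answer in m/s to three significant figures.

At the maximum speed, friction acts down the slope at its limiting value f = μN. Radially (horizontal, toward centre): N sinθ + μN cosθ = mv²/r. Vertically: N cosθ − μN sinθ = mg.
Dividing: v² = r g (sinθ + μcosθ)/(cosθ − μsinθ).
sinθ + μcosθ = 0.3714 + 0.180×0.9285 = 0.5385; cosθ − μsinθ = 0.9285 − 0.180×0.3714 = 0.8616.
v² = 262 × 9.81 × 0.5385/0.8616 = 1606 m²/s², so v = 40.08 m/s.

40.1 m/s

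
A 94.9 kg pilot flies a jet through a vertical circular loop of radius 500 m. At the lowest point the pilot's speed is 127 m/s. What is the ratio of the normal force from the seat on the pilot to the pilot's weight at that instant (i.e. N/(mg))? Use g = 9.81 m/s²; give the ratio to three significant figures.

4.29

At the bottom, N − mg = mv²/r, so N = m(v²/r + g) and N/(mg) = v²/(rg) + 1 = (127)²/(500 × 9.81) + 1 = 3.288 + 1 = 4.288.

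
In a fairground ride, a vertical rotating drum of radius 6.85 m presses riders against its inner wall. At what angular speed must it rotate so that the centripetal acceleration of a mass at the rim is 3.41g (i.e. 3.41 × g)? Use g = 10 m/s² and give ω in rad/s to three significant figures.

2.23 rad/s

Centripetal acceleration a_c = ω²r. Setting ω²r = 3.41g:
ω = √(3.41g / r) = √(3.41 × 10.0 / 6.85) = √4.978 = 2.231 rad/s.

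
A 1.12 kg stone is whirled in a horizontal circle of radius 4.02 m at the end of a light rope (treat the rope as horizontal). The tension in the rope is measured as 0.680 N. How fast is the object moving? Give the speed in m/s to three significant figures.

T = m v²/r ⇒ v = √(T r / m) = √(0.680 × 4.02 / 1.12) = √2.441 = 1.562 m/s.

1.56 m/s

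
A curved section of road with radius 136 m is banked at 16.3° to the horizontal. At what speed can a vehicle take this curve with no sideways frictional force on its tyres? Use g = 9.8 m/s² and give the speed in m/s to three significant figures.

19.7 m/s

On a frictionless banked curve, N sinθ = mv²/r and N cosθ = mg, so tanθ = v²/(rg).
v = √(r g tanθ) = √(136 × 9.8 × tan 16.3°) = √(136 × 9.8 × 0.2924) = √389.7 = 19.74 m/s.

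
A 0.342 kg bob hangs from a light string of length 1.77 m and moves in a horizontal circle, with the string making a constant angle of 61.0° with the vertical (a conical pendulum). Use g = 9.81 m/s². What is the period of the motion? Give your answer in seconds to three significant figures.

1.86 s

r = L sinθ = 1.548 m. From T sinθ = mω²r and T cosθ = mg: tanθ = ω²r/g, so ω² = g tanθ / r = g/(L cosθ).
ω = √(g/(L cosθ)) = √(9.81/(1.77 × 0.4848)) = √11.43 = 3.381 rad/s.
Period = 2π/ω = 1.858 s.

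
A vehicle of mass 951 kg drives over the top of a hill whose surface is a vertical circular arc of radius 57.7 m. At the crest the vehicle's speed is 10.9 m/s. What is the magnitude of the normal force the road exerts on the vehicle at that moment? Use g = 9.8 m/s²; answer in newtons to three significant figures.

At the crest the centripetal acceleration points downward (toward the centre of the arc), so mg − N = mv²/r.
N = m(g − v²/r) = 951 × (9.8 − (10.9)²/57.7) = 951 × (9.8 − 2.059) = 951 × 7.741 = 7362 N.

7360 N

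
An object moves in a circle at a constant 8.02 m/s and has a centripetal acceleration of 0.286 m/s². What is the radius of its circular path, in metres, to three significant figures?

a_c = v²/r ⇒ r = v²/a_c = (8.02)²/0.286 = 64.32/0.286 = 224.9 m.

225 m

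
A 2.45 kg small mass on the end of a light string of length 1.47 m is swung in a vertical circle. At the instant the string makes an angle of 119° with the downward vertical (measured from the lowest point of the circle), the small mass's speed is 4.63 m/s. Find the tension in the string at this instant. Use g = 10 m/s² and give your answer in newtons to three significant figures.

Take the radial direction toward the centre of the circle as positive. The component of the weight along the string toward the centre is −mg cos φ (φ measured from the bottom), so Newton's second law along the string gives T − mg cos φ = m v²/r.
cos 119° = -0.4848, so T = m(v²/r + g cos φ) = 2.45 × ((4.63)²/1.47 + 10.0 × -0.4848) = 2.45 × (14.58 + (-4.848)) = 2.45 × 9.735 = 23.85 N.

23.9 N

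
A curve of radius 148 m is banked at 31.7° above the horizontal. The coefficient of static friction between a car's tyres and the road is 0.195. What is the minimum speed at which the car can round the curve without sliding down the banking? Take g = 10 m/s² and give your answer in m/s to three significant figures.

23.6 m/s

At the minimum speed, friction acts up the slope at its limiting value f = μN. Radially (horizontal, toward centre): N sinθ − μN cosθ = mv²/r. Vertically: N cosθ + μN sinθ = mg.
Dividing: v² = r g (sinθ − μcosθ)/(cosθ + μsinθ).
sinθ − μcosθ = 0.5255 − 0.195×0.8508 = 0.3596; cosθ + μsinθ = 0.8508 + 0.195×0.5255 = 0.9533.
v² = 148 × 10.0 × 0.3596/0.9533 = 558.2 m²/s², so v = 23.63 m/s.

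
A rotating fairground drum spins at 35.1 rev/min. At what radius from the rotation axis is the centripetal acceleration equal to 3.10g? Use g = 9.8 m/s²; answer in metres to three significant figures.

2.25 m

ω = 35.1 rev/min × 2π/60 = 3.676 rad/s.
a_c = ω²r = 3.10g ⇒ r = 3.10 × 9.8 / (3.676)² = 30.38/13.51 = 2.249 m.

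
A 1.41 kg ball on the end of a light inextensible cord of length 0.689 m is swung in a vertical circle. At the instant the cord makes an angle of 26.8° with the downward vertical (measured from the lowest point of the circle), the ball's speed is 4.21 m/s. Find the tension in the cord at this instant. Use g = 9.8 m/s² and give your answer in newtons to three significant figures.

Take the radial direction toward the centre of the circle as positive. The component of the weight along the string toward the centre is −mg cos φ (φ measured from the bottom), so Newton's second law along the string gives T − mg cos φ = m v²/r.
cos 26.8° = 0.8926, so T = m(v²/r + g cos φ) = 1.41 × ((4.21)²/0.689 + 9.8 × 0.8926) = 1.41 × (25.72 + (8.747)) = 1.41 × 34.47 = 48.61 N.

48.6 N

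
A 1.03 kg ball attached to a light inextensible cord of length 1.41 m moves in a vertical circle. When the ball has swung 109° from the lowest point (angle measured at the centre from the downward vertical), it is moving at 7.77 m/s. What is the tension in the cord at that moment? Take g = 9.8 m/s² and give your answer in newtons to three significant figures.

40.8 N

Take the radial direction toward the centre of the circle as positive. The component of the weight along the string toward the centre is −mg cos φ (φ measured from the bottom), so Newton's second law along the string gives T − mg cos φ = m v²/r.
cos 109° = -0.3256, so T = m(v²/r + g cos φ) = 1.03 × ((7.77)²/1.41 + 9.8 × -0.3256) = 1.03 × (42.82 + (-3.191)) = 1.03 × 39.63 = 40.82 N.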